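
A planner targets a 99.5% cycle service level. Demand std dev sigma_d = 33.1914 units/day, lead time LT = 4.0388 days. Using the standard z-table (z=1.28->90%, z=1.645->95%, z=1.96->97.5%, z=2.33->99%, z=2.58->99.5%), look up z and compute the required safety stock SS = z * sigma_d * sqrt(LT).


From the table, SL = 99.5% corresponds to z = 2.58
sqrt(LT) = sqrt(4.0388) = 2.0097
SS = 2.58 * 33.1914 * 2.0097 = 172.0963

172.0963 units


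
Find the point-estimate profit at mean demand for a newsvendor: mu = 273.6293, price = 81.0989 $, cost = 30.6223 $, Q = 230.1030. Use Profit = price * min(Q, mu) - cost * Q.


Sales at mu = min(230.1030, 273.6293) = 230.1030
Revenue = 81.0989 * 230.1030 = 18661.1002
Total cost = 30.6223 * 230.1030 = 7046.2831
Profit = 18661.1002 - 7046.2831 = 11614.8171

11614.8171 $


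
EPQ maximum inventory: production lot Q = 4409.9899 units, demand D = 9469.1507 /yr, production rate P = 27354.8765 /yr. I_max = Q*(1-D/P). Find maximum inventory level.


D/P = 0.3462
1 - D/P = 0.6538
I_max = 4409.9899 * 0.6538 = 2883.4299

2883.4299 units


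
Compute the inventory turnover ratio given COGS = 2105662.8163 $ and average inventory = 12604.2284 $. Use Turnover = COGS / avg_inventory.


Turnover = 2105662.8163 / 12604.2284 = 167.0600

167.0600


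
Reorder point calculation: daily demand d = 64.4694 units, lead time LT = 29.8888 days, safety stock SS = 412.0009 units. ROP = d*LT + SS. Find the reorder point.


d*LT = 64.4694 * 29.8888 = 1926.9130
ROP = 1926.9130 + 412.0009 = 2338.9139

2338.9139 units


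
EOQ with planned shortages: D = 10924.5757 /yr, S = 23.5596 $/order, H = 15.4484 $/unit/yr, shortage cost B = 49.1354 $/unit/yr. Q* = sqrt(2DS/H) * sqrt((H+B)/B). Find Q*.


sqrt(2DS/H) = 182.5406
sqrt((H+B)/B) = 1.1465
Q* = 182.5406 * 1.1465 = 209.2782

209.2782 units


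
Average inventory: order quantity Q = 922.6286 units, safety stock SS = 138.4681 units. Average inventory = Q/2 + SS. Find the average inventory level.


Q/2 = 461.3143
Avg = 461.3143 + 138.4681 = 599.7824

599.7824 units


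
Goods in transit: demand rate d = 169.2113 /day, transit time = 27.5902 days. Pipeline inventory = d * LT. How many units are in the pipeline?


Pipeline = 169.2113 * 27.5902 = 4668.5736

4668.5736 units


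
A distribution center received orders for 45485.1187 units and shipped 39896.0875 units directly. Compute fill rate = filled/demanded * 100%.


FR = 39896.0875 / 45485.1187 * 100 = 87.7124

87.7124%


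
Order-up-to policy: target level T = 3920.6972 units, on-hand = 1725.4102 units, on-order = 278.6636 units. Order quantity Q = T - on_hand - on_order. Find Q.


Inventory position = OH + OO = 1725.4102 + 278.6636 = 2004.0738
Q = 3920.6972 - 2004.0738 = 1916.6234

1916.6234 units


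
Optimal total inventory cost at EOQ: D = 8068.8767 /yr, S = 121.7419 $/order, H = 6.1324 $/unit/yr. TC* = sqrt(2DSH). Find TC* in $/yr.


2*D*S*H = 12047963.0006
TC* = sqrt(12047963.0006) = 3471.0176

3471.0176 $/yr


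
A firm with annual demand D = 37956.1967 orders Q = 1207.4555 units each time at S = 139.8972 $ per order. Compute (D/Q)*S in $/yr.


Number of orders = D/Q = 31.4349
Cost = 31.4349 * 139.8972 = 4397.6491

4397.6491 $/yr


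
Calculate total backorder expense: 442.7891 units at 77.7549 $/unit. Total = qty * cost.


Total = 442.7891 * 77.7549 = 34429.0222

34429.0222 $


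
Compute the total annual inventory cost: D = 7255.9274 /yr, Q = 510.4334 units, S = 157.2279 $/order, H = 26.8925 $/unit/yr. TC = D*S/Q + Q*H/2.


Ordering cost = D*S/Q = 2235.0305
Holding cost = Q*H/2 = 6863.4151
TC = 2235.0305 + 6863.4151 = 9098.4456

9098.4456 $/yr


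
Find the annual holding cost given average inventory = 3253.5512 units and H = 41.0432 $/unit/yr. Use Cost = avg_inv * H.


Cost = 3253.5512 * 41.0432 = 133536.1526

133536.1526 $/yr


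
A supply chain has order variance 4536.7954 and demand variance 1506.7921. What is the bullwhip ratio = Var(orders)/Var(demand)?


BW = 4536.7954 / 1506.7921 = 3.0109

3.0109


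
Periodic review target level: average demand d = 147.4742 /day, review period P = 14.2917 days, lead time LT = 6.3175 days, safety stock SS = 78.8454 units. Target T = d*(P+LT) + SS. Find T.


P + LT = 20.6092
d*(P+LT) = 147.4742 * 20.6092 = 3039.3253
T = 3039.3253 + 78.8454 = 3118.1707

3118.1707 units


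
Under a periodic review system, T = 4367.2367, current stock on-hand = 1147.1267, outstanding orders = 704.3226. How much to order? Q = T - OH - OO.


Inventory position = OH + OO = 1147.1267 + 704.3226 = 1851.4493
Q = 4367.2367 - 1851.4493 = 2515.7874

2515.7874 units


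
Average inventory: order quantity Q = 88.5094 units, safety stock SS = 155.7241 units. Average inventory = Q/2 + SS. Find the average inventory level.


Q/2 = 44.2547
Avg = 44.2547 + 155.7241 = 199.9788

199.9788 units


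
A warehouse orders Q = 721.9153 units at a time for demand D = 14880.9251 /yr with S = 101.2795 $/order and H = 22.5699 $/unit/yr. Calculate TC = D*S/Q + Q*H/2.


Ordering cost = D*S/Q = 2087.6863
Holding cost = Q*H/2 = 8146.7781
TC = 2087.6863 + 8146.7781 = 10234.4643

10234.4643 $/yr


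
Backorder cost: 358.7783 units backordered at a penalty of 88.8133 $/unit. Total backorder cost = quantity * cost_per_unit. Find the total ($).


Total = 358.7783 * 88.8133 = 31864.2848

31864.2848 $


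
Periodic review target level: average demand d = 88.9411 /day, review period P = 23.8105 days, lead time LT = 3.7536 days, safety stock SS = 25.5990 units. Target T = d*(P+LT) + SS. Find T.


P + LT = 27.5641
d*(P+LT) = 88.9411 * 27.5641 = 2451.5814
T = 2451.5814 + 25.5990 = 2477.1804

2477.1804 units


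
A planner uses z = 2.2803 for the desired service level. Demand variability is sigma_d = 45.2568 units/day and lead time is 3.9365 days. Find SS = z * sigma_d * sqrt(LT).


sqrt(LT) = sqrt(3.9365) = 1.9841
SS = 2.2803 * 45.2568 * 1.9841 = 204.7533

204.7533 units


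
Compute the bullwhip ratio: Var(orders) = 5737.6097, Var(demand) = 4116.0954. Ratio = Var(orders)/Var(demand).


BW = 5737.6097 / 4116.0954 = 1.3939

1.3939


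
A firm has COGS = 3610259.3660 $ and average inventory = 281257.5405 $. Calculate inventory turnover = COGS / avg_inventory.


Turnover = 3610259.3660 / 281257.5405 = 12.8361

12.8361


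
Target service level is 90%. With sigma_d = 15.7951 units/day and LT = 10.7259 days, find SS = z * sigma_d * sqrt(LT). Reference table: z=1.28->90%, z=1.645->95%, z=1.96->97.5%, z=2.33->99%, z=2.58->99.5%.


From the table, SL = 90% corresponds to z = 1.28
sqrt(LT) = sqrt(10.7259) = 3.2750
SS = 1.28 * 15.7951 * 3.2750 = 66.2139

66.2139 units


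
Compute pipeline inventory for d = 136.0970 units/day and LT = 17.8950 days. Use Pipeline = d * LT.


Pipeline = 136.0970 * 17.8950 = 2435.4558

2435.4558 units


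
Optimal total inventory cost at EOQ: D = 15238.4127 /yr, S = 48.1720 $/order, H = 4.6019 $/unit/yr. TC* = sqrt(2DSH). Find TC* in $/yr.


2*D*S*H = 6756185.7589
TC* = sqrt(6756185.7589) = 2599.2664

2599.2664 $/yr


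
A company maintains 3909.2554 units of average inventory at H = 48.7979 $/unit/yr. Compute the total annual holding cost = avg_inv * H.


Cost = 3909.2554 * 48.7979 = 190763.4541

190763.4541 $/yr


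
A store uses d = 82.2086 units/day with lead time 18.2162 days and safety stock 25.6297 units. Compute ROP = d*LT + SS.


d*LT = 82.2086 * 18.2162 = 1497.5283
ROP = 1497.5283 + 25.6297 = 1523.1580

1523.1580 units


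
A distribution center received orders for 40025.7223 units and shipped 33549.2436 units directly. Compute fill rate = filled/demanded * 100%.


FR = 33549.2436 / 40025.7223 * 100 = 83.8192

83.8192%


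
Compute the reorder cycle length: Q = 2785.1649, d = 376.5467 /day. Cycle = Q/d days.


Cycle = 2785.1649 / 376.5467 = 7.3966

7.3966 days


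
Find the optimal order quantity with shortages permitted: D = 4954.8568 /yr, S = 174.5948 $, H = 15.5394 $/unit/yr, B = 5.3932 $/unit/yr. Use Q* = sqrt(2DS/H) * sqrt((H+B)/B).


sqrt(2DS/H) = 333.6792
sqrt((H+B)/B) = 1.9701
Q* = 333.6792 * 1.9701 = 657.3814

657.3814 units


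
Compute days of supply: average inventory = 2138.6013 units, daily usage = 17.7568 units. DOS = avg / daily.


DOS = 2138.6013 / 17.7568 = 120.4384

120.4384 days


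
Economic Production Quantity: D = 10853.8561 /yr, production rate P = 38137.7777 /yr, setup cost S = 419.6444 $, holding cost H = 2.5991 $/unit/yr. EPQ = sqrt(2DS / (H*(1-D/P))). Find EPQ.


1 - D/P = 1 - 0.2846 = 0.7154
H*(1-D/P) = 1.8594
2DS = 9109519.8615
EPQ = sqrt(4899153.9617) = 2213.4033

2213.4033 units


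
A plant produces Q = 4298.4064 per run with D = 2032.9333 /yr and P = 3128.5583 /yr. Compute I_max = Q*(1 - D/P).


D/P = 0.6498
1 - D/P = 0.3502
I_max = 4298.4064 * 0.3502 = 1505.3073

1505.3073 units


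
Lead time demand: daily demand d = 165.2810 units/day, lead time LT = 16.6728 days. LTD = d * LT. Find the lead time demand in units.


LTD = 165.2810 * 16.6728 = 2755.6971

2755.6971 units


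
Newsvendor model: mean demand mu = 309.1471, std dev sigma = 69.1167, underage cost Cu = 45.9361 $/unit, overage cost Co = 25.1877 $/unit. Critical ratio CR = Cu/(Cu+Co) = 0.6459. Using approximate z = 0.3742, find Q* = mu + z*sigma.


CR = Cu/(Cu+Co) = 45.9361/(45.9361+25.1877) = 0.6459
z = 0.3742
Q* = 309.1471 + 0.3742 * 69.1167 = 335.0106

335.0106 units


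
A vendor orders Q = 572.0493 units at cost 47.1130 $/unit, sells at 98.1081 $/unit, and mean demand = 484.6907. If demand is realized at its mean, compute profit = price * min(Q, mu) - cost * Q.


Sales at mu = min(572.0493, 484.6907) = 484.6907
Revenue = 98.1081 * 484.6907 = 47552.0837
Total cost = 47.1130 * 572.0493 = 26950.9587
Profit = 47552.0837 - 26950.9587 = 20601.1250

20601.1250 $


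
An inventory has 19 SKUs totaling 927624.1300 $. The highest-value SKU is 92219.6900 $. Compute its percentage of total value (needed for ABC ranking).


Top item = 92219.6900
Total = 927624.1300
Percentage = 92219.6900 / 927624.1300 * 100 = 9.9415

9.9415%


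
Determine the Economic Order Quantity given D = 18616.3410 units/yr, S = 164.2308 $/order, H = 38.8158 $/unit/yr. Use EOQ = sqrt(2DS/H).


2*D*S = 2 * 18616.3410 * 164.2308 = 6114753.1510
2*D*S/H = 157532.5808
EOQ = sqrt(157532.5808) = 396.9037

396.9037 units


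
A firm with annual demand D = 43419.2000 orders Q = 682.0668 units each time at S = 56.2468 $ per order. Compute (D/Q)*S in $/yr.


Number of orders = D/Q = 63.6583
Cost = 63.6583 * 56.2468 = 3580.5746

3580.5746 $/yr


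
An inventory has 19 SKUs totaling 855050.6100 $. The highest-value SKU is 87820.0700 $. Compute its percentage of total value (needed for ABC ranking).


Top item = 87820.0700
Total = 855050.6100
Percentage = 87820.0700 / 855050.6100 * 100 = 10.2707

10.2707%


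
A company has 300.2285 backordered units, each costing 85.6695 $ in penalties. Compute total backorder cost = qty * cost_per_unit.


Total = 300.2285 * 85.6695 = 25720.4255

25720.4255 $


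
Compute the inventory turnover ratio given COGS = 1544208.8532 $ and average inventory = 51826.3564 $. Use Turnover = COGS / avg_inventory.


Turnover = 1544208.8532 / 51826.3564 = 29.7958

29.7958


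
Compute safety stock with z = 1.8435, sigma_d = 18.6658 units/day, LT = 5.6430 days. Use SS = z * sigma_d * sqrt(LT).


sqrt(LT) = sqrt(5.6430) = 2.3755
SS = 1.8435 * 18.6658 * 2.3755 = 81.7419

81.7419 units


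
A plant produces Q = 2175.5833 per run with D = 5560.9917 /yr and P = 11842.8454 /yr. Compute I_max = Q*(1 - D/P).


D/P = 0.4696
1 - D/P = 0.5304
I_max = 2175.5833 * 0.5304 = 1154.0044

1154.0044 units


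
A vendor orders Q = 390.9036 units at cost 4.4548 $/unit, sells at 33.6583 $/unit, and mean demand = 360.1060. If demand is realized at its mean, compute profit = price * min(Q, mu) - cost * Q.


Sales at mu = min(390.9036, 360.1060) = 360.1060
Revenue = 33.6583 * 360.1060 = 12120.5558
Total cost = 4.4548 * 390.9036 = 1741.3974
Profit = 12120.5558 - 1741.3974 = 10379.1584

10379.1584 $


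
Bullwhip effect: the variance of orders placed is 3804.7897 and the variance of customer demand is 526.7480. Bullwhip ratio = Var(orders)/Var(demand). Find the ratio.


BW = 3804.7897 / 526.7480 = 7.2232

7.2232


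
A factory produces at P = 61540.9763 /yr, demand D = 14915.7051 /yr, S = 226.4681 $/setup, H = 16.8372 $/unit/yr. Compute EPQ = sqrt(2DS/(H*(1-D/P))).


1 - D/P = 1 - 0.2424 = 0.7576
H*(1-D/P) = 12.7564
2DS = 6755862.7883
EPQ = sqrt(529607.2974) = 727.7412

727.7412 units


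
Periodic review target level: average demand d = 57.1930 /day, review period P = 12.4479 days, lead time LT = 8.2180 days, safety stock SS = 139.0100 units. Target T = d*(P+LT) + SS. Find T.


P + LT = 20.6659
d*(P+LT) = 57.1930 * 20.6659 = 1181.9448
T = 1181.9448 + 139.0100 = 1320.9548

1320.9548 units


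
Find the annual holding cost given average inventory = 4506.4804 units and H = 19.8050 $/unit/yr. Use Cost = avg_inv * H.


Cost = 4506.4804 * 19.8050 = 89250.8443

89250.8443 $/yr


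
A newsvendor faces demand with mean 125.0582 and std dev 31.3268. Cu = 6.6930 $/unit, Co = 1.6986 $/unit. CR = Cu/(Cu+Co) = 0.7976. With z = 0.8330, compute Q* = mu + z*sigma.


CR = Cu/(Cu+Co) = 6.6930/(6.6930+1.6986) = 0.7976
z = 0.8330
Q* = 125.0582 + 0.8330 * 31.3268 = 151.1534

151.1534 units


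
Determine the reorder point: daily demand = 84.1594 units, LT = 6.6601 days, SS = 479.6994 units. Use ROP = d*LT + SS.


d*LT = 84.1594 * 6.6601 = 560.5100
ROP = 560.5100 + 479.6994 = 1040.2094

1040.2094 units


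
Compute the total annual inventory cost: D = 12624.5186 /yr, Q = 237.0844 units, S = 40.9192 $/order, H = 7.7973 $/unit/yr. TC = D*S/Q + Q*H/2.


Ordering cost = D*S/Q = 2178.9084
Holding cost = Q*H/2 = 924.3091
TC = 2178.9084 + 924.3091 = 3103.2175

3103.2175 $/yr


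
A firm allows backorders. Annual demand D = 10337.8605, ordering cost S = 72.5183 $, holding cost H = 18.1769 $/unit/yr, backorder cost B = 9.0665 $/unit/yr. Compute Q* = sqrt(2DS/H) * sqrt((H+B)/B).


sqrt(2DS/H) = 287.2065
sqrt((H+B)/B) = 1.7334
Q* = 287.2065 * 1.7334 = 497.8575

497.8575 units


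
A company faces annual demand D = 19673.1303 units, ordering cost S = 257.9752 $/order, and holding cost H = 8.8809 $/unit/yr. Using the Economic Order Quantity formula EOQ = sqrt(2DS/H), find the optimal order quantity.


2*D*S = 2 * 19673.1303 * 257.9752 = 10150359.4475
2*D*S/H = 1142942.6576
EOQ = sqrt(1142942.6576) = 1069.0850

1069.0850 units


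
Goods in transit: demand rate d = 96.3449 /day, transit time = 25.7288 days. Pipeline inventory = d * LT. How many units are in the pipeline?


Pipeline = 96.3449 * 25.7288 = 2478.8387

2478.8387 units


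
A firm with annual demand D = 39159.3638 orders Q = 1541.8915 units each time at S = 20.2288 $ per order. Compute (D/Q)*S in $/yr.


Number of orders = D/Q = 25.3970
Cost = 25.3970 * 20.2288 = 513.7501

513.7501 $/yr


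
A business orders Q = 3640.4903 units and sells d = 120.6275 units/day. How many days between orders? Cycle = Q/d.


Cycle = 3640.4903 / 120.6275 = 30.1796

30.1796 days


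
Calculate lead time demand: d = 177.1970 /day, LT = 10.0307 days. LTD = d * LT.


LTD = 177.1970 * 10.0307 = 1777.4099

1777.4099 units


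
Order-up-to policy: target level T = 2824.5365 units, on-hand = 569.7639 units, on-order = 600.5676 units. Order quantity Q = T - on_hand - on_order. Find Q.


Inventory position = OH + OO = 569.7639 + 600.5676 = 1170.3315
Q = 2824.5365 - 1170.3315 = 1654.2050

1654.2050 units


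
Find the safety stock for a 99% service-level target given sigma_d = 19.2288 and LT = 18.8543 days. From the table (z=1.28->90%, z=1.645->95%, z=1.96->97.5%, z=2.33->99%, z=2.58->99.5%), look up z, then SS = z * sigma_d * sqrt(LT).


From the table, SL = 99% corresponds to z = 2.33
sqrt(LT) = sqrt(18.8543) = 4.3422
SS = 2.33 * 19.2288 * 4.3422 = 194.5420

194.5420 units


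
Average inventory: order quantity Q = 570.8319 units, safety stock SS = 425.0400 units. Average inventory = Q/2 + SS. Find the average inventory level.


Q/2 = 285.4160
Avg = 285.4160 + 425.0400 = 710.4560

710.4560 units


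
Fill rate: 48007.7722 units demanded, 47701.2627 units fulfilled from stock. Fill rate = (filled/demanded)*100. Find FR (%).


FR = 47701.2627 / 48007.7722 * 100 = 99.3615

99.3615%


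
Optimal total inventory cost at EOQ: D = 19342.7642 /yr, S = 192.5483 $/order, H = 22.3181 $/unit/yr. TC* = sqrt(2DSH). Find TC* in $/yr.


2*D*S*H = 166243793.7073
TC* = sqrt(166243793.7073) = 12893.5563

12893.5563 $/yr


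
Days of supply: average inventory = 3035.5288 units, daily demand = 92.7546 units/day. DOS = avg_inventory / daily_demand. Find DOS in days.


DOS = 3035.5288 / 92.7546 = 32.7265

32.7265 days


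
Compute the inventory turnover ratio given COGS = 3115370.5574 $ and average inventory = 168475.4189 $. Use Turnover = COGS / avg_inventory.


Turnover = 3115370.5574 / 168475.4189 = 18.4915

18.4915


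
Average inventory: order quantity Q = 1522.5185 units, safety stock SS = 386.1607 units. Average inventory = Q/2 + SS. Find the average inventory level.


Q/2 = 761.2592
Avg = 761.2592 + 386.1607 = 1147.4199

1147.4199 units


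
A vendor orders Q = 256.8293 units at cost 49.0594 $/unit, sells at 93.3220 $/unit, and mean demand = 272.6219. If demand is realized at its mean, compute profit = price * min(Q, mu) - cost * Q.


Sales at mu = min(256.8293, 272.6219) = 256.8293
Revenue = 93.3220 * 256.8293 = 23967.8239
Total cost = 49.0594 * 256.8293 = 12599.8914
Profit = 23967.8239 - 12599.8914 = 11367.9326

11367.9326 $


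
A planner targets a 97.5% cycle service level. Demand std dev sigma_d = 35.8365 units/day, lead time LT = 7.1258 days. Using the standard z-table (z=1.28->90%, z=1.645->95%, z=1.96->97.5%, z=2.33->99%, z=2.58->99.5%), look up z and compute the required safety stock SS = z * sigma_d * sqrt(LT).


From the table, SL = 97.5% corresponds to z = 1.96
sqrt(LT) = sqrt(7.1258) = 2.6694
SS = 1.96 * 35.8365 * 2.6694 = 187.4988

187.4988 units


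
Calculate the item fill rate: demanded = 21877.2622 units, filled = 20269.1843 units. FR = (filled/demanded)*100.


FR = 20269.1843 / 21877.2622 * 100 = 92.6495

92.6495%


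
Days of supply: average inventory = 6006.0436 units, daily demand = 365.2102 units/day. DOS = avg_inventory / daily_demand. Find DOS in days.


DOS = 6006.0436 / 365.2102 = 16.4454

16.4454 days


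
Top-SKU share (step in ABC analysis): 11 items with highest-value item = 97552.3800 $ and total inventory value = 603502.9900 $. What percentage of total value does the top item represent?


Top item = 97552.3800
Total = 603502.9900
Percentage = 97552.3800 / 603502.9900 * 100 = 16.1644

16.1644%


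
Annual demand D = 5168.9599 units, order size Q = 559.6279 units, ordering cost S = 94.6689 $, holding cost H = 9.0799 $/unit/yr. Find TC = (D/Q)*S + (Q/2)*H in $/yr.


Ordering cost = D*S/Q = 874.4020
Holding cost = Q*H/2 = 2540.6827
TC = 874.4020 + 2540.6827 = 3415.0847

3415.0847 $/yr


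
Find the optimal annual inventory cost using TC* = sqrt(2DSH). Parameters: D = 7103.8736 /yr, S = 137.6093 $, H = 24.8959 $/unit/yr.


2*D*S*H = 48674425.8701
TC* = sqrt(48674425.8701) = 6976.7059

6976.7059 $/yr


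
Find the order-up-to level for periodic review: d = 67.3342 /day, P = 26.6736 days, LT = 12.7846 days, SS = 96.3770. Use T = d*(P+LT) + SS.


P + LT = 39.4582
d*(P+LT) = 67.3342 * 39.4582 = 2656.8863
T = 2656.8863 + 96.3770 = 2753.2633

2753.2633 units


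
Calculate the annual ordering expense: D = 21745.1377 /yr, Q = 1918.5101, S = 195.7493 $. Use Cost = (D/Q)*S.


Number of orders = D/Q = 11.3344
Cost = 11.3344 * 195.7493 = 2218.6985

2218.6985 $/yr


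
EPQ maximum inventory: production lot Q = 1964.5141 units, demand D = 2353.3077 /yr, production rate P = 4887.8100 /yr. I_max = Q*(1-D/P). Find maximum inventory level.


D/P = 0.4815
1 - D/P = 0.5185
I_max = 1964.5141 * 0.5185 = 1018.6700

1018.6700 units


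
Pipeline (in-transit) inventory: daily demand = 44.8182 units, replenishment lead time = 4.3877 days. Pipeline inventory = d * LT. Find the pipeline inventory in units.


Pipeline = 44.8182 * 4.3877 = 196.6488

196.6488 units


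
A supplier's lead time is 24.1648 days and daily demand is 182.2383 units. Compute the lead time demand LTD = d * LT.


LTD = 182.2383 * 24.1648 = 4403.7521

4403.7521 units


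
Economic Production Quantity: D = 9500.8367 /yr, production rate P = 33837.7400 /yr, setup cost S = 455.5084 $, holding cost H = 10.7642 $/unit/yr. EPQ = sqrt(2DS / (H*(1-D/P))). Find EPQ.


1 - D/P = 1 - 0.2808 = 0.7192
H*(1-D/P) = 7.7419
2DS = 8655421.8478
EPQ = sqrt(1118001.8278) = 1057.3561

1057.3561 units


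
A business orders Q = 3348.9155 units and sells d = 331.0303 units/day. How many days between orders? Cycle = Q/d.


Cycle = 3348.9155 / 331.0303 = 10.1166

10.1166 days


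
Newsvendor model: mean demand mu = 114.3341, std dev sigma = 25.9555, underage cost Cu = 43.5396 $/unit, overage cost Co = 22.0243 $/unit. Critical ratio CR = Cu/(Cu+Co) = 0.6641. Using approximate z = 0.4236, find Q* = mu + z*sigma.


CR = Cu/(Cu+Co) = 43.5396/(43.5396+22.0243) = 0.6641
z = 0.4236
Q* = 114.3341 + 0.4236 * 25.9555 = 125.3288

125.3288 units


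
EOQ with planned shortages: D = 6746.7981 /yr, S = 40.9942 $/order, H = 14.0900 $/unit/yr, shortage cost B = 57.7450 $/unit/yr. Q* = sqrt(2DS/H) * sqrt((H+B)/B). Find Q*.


sqrt(2DS/H) = 198.1388
sqrt((H+B)/B) = 1.1153
Q* = 198.1388 * 1.1153 = 220.9940

220.9940 units


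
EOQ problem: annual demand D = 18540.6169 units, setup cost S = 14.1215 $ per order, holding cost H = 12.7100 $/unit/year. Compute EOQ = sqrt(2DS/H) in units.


2*D*S = 2 * 18540.6169 * 14.1215 = 523642.6431
2*D*S/H = 41199.2638
EOQ = sqrt(41199.2638) = 202.9760

202.9760 units


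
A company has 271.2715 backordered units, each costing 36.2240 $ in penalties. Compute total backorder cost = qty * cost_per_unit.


Total = 271.2715 * 36.2240 = 9826.5388

9826.5388 $


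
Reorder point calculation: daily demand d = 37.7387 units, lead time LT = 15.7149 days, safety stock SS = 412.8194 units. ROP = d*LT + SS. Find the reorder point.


d*LT = 37.7387 * 15.7149 = 593.0599
ROP = 593.0599 + 412.8194 = 1005.8793

1005.8793 units


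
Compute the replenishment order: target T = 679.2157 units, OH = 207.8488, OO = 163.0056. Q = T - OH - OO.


Inventory position = OH + OO = 207.8488 + 163.0056 = 370.8544
Q = 679.2157 - 370.8544 = 308.3613

308.3613 units


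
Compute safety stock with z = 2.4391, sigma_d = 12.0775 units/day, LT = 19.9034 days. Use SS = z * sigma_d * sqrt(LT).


sqrt(LT) = sqrt(19.9034) = 4.4613
SS = 2.4391 * 12.0775 * 4.4613 = 131.4227

131.4227 units


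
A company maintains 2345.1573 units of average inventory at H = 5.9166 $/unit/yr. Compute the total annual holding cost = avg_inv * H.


Cost = 2345.1573 * 5.9166 = 13875.3577

13875.3577 $/yr


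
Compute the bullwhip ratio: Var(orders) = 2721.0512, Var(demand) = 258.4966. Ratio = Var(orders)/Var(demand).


BW = 2721.0512 / 258.4966 = 10.5264

10.5264


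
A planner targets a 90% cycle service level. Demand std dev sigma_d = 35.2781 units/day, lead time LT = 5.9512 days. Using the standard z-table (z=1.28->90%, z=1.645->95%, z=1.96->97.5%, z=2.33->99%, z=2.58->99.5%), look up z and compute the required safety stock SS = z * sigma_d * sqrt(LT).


From the table, SL = 90% corresponds to z = 1.28
sqrt(LT) = sqrt(5.9512) = 2.4395
SS = 1.28 * 35.2781 * 2.4395 = 110.1584

110.1584 units


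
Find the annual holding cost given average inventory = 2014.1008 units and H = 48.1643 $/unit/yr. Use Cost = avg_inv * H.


Cost = 2014.1008 * 48.1643 = 97007.7552

97007.7552 $/yr


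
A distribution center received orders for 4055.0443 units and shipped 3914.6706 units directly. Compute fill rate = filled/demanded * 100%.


FR = 3914.6706 / 4055.0443 * 100 = 96.5383

96.5383%


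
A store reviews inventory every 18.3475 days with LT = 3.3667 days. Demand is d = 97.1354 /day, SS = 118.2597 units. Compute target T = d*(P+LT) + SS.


P + LT = 21.7142
d*(P+LT) = 97.1354 * 21.7142 = 2109.2175
T = 2109.2175 + 118.2597 = 2227.4772

2227.4772 units


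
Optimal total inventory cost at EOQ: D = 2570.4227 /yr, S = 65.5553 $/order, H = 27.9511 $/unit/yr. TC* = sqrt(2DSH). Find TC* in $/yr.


2*D*S*H = 9419790.7761
TC* = sqrt(9419790.7761) = 3069.1678

3069.1678 $/yr


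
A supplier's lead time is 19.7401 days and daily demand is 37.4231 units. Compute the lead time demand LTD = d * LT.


LTD = 37.4231 * 19.7401 = 738.7357

738.7357 units


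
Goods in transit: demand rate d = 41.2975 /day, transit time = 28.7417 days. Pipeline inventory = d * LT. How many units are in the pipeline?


Pipeline = 41.2975 * 28.7417 = 1186.9604

1186.9604 units


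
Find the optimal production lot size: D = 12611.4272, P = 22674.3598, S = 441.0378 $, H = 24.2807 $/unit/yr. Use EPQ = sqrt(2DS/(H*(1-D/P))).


1 - D/P = 1 - 0.5562 = 0.4438
H*(1-D/P) = 10.7758
2DS = 11124232.2143
EPQ = sqrt(1032331.8174) = 1016.0373

1016.0373 units


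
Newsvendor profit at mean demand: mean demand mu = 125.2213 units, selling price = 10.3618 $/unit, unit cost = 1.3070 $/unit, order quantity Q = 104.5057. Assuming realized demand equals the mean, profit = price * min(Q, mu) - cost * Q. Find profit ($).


Sales at mu = min(104.5057, 125.2213) = 104.5057
Revenue = 10.3618 * 104.5057 = 1082.8672
Total cost = 1.3070 * 104.5057 = 136.5889
Profit = 1082.8672 - 136.5889 = 946.2782

946.2782 $


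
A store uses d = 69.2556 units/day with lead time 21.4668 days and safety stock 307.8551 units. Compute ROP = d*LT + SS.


d*LT = 69.2556 * 21.4668 = 1486.6961
ROP = 1486.6961 + 307.8551 = 1794.5512

1794.5512 units


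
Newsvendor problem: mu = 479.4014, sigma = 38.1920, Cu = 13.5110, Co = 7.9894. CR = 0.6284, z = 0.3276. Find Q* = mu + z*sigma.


CR = Cu/(Cu+Co) = 13.5110/(13.5110+7.9894) = 0.6284
z = 0.3276
Q* = 479.4014 + 0.3276 * 38.1920 = 491.9131

491.9131 units


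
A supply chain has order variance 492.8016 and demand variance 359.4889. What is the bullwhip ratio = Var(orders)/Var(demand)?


BW = 492.8016 / 359.4889 = 1.3708

1.3708


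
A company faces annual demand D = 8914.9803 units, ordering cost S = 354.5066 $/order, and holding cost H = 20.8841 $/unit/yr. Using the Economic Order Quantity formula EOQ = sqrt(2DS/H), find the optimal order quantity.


2*D*S = 2 * 8914.9803 * 354.5066 = 6320838.7104
2*D*S/H = 302662.7296
EOQ = sqrt(302662.7296) = 550.1479

550.1479 units


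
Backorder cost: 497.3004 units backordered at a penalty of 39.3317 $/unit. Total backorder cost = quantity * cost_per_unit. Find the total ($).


Total = 497.3004 * 39.3317 = 19559.6701

19559.6701 $


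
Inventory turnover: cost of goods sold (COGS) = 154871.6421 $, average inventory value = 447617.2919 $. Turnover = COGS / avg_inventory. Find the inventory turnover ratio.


Turnover = 154871.6421 / 447617.2919 = 0.3460

0.3460


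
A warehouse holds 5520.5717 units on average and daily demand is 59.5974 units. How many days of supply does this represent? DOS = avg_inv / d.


DOS = 5520.5717 / 59.5974 = 92.6311

92.6311 days


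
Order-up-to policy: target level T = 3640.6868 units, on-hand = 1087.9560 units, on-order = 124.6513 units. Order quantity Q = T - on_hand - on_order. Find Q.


Inventory position = OH + OO = 1087.9560 + 124.6513 = 1212.6073
Q = 3640.6868 - 1212.6073 = 2428.0795

2428.0795 units


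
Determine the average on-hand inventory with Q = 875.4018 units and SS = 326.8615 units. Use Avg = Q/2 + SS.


Q/2 = 437.7009
Avg = 437.7009 + 326.8615 = 764.5624

764.5624 units


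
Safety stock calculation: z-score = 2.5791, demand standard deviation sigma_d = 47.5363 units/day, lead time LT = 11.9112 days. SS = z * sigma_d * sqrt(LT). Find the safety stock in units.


sqrt(LT) = sqrt(11.9112) = 3.4513
SS = 2.5791 * 47.5363 * 3.4513 = 423.1276

423.1276 units


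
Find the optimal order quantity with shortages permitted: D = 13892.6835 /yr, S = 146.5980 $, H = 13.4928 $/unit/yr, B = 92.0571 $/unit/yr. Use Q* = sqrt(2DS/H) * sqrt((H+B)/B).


sqrt(2DS/H) = 549.4410
sqrt((H+B)/B) = 1.0708
Q* = 549.4410 * 1.0708 = 588.3304

588.3304 units


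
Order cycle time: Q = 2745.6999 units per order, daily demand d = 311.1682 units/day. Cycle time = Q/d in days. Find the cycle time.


Cycle = 2745.6999 / 311.1682 = 8.8238

8.8238 days


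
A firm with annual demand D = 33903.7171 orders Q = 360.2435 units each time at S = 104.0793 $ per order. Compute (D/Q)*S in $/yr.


Number of orders = D/Q = 94.1133
Cost = 94.1133 * 104.0793 = 9795.2500

9795.2500 $/yr


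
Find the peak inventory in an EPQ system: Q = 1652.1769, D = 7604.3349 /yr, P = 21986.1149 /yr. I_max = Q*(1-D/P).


D/P = 0.3459
1 - D/P = 0.6541
I_max = 1652.1769 * 0.6541 = 1080.7387

1080.7387 units


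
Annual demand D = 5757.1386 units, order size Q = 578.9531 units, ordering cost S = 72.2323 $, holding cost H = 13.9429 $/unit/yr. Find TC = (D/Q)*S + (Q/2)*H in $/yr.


Ordering cost = D*S/Q = 718.2816
Holding cost = Q*H/2 = 4036.1426
TC = 718.2816 + 4036.1426 = 4754.4242

4754.4242 $/yr


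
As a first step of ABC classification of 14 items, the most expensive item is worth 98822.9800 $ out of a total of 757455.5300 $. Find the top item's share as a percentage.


Top item = 98822.9800
Total = 757455.5300
Percentage = 98822.9800 / 757455.5300 * 100 = 13.0467

13.0467%


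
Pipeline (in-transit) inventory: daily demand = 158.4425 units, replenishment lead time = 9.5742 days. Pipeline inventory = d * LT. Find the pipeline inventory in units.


Pipeline = 158.4425 * 9.5742 = 1516.9602

1516.9602 units


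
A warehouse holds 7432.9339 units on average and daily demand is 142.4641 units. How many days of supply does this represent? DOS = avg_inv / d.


DOS = 7432.9339 / 142.4641 = 52.1741

52.1741 days


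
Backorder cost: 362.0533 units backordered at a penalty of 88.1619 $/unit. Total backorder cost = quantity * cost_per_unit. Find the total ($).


Total = 362.0533 * 88.1619 = 31919.3068

31919.3068 $


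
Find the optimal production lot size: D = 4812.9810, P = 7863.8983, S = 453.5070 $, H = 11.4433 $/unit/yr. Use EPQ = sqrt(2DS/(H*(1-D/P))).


1 - D/P = 1 - 0.6120 = 0.3880
H*(1-D/P) = 4.4396
2DS = 4365441.1487
EPQ = sqrt(983296.0780) = 991.6129

991.6129 units


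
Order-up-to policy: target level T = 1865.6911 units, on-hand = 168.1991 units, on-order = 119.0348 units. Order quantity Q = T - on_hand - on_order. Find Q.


Inventory position = OH + OO = 168.1991 + 119.0348 = 287.2339
Q = 1865.6911 - 287.2339 = 1578.4572

1578.4572 units


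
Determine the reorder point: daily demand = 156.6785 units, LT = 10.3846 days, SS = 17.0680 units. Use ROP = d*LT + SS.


d*LT = 156.6785 * 10.3846 = 1627.0436
ROP = 1627.0436 + 17.0680 = 1644.1116

1644.1116 units


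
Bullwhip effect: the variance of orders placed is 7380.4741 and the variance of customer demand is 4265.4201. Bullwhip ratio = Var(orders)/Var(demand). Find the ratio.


BW = 7380.4741 / 4265.4201 = 1.7303

1.7303


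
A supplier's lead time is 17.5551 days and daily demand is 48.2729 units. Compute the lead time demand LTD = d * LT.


LTD = 48.2729 * 17.5551 = 847.4356

847.4356 units


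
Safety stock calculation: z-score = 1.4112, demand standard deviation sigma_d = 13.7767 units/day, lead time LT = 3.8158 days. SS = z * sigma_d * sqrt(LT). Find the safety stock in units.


sqrt(LT) = sqrt(3.8158) = 1.9534
SS = 1.4112 * 13.7767 * 1.9534 = 37.9775

37.9775 units


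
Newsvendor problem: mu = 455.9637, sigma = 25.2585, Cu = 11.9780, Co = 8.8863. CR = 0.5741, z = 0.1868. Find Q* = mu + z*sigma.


CR = Cu/(Cu+Co) = 11.9780/(11.9780+8.8863) = 0.5741
z = 0.1868
Q* = 455.9637 + 0.1868 * 25.2585 = 460.6820

460.6820 units


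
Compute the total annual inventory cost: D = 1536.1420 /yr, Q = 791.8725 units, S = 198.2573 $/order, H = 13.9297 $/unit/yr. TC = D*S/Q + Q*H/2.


Ordering cost = D*S/Q = 384.5965
Holding cost = Q*H/2 = 5515.2732
TC = 384.5965 + 5515.2732 = 5899.8696

5899.8696 $/yr


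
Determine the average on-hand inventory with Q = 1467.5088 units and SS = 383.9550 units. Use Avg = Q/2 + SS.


Q/2 = 733.7544
Avg = 733.7544 + 383.9550 = 1117.7094

1117.7094 units


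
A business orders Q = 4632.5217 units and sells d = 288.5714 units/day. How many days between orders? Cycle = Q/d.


Cycle = 4632.5217 / 288.5714 = 16.0533

16.0533 days


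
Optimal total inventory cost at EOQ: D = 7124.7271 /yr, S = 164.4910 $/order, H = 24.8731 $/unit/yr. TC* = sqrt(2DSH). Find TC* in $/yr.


2*D*S*H = 58300232.4757
TC* = sqrt(58300232.4757) = 7635.4589

7635.4589 $/yr


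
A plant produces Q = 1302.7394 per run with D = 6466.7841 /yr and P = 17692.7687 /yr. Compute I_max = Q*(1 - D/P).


D/P = 0.3655
1 - D/P = 0.6345
I_max = 1302.7394 * 0.6345 = 826.5825

826.5825 units


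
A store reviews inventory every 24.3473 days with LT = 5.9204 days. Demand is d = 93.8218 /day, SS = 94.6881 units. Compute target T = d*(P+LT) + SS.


P + LT = 30.2677
d*(P+LT) = 93.8218 * 30.2677 = 2839.7701
T = 2839.7701 + 94.6881 = 2934.4582

2934.4582 units


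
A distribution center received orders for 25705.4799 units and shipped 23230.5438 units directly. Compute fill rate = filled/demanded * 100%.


FR = 23230.5438 / 25705.4799 * 100 = 90.3720

90.3720%


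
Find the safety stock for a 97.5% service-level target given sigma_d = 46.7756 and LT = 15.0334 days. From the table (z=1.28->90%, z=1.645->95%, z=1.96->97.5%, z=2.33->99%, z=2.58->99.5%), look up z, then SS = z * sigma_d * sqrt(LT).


From the table, SL = 97.5% corresponds to z = 1.96
sqrt(LT) = sqrt(15.0334) = 3.8773
SS = 1.96 * 46.7756 * 3.8773 = 355.4709

355.4709 units


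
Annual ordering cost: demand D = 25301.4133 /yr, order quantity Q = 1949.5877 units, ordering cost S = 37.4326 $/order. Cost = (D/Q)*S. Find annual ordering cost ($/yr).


Number of orders = D/Q = 12.9778
Cost = 12.9778 * 37.4326 = 485.7938

485.7938 $/yr


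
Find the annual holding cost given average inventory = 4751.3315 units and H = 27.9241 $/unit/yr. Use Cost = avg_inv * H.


Cost = 4751.3315 * 27.9241 = 132676.6559

132676.6559 $/yr


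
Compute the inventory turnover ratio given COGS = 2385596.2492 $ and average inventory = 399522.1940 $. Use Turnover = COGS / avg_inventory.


Turnover = 2385596.2492 / 399522.1940 = 5.9711

5.9711


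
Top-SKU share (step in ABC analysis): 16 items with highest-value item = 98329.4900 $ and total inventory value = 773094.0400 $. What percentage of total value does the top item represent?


Top item = 98329.4900
Total = 773094.0400
Percentage = 98329.4900 / 773094.0400 * 100 = 12.7190

12.7190%


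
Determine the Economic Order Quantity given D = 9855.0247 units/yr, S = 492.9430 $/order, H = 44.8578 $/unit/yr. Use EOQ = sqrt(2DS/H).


2*D*S = 2 * 9855.0247 * 492.9430 = 9715930.8814
2*D*S/H = 216594.0122
EOQ = sqrt(216594.0122) = 465.3966

465.3966 units


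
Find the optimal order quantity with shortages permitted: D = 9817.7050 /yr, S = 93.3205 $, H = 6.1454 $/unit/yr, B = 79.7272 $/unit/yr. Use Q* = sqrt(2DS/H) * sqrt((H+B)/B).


sqrt(2DS/H) = 546.0513
sqrt((H+B)/B) = 1.0378
Q* = 546.0513 * 1.0378 = 566.7056

566.7056 units


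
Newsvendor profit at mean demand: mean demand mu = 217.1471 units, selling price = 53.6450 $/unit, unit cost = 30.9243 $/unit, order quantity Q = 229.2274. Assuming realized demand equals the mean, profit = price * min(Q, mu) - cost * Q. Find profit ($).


Sales at mu = min(229.2274, 217.1471) = 217.1471
Revenue = 53.6450 * 217.1471 = 11648.8562
Total cost = 30.9243 * 229.2274 = 7088.6969
Profit = 11648.8562 - 7088.6969 = 4560.1593

4560.1593 $


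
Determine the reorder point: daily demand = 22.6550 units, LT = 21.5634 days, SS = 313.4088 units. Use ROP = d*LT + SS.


d*LT = 22.6550 * 21.5634 = 488.5188
ROP = 488.5188 + 313.4088 = 801.9276

801.9276 units


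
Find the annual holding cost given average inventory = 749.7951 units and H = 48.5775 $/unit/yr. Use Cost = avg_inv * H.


Cost = 749.7951 * 48.5775 = 36423.1715

36423.1715 $/yr


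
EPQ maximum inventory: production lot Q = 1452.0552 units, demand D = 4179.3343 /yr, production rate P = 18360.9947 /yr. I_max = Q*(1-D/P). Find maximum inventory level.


D/P = 0.2276
1 - D/P = 0.7724
I_max = 1452.0552 * 0.7724 = 1121.5380

1121.5380 units


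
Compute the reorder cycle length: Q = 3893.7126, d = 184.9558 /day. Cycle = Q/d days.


Cycle = 3893.7126 / 184.9558 = 21.0521

21.0521 days


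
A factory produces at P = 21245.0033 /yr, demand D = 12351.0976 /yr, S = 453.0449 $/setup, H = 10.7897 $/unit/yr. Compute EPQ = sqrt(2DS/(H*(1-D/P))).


1 - D/P = 1 - 0.5814 = 0.4186
H*(1-D/P) = 4.5169
2DS = 11191203.5542
EPQ = sqrt(2477602.9415) = 1574.0403

1574.0403 units


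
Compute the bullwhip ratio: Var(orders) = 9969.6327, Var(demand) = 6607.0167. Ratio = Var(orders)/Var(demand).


BW = 9969.6327 / 6607.0167 = 1.5089

1.5089


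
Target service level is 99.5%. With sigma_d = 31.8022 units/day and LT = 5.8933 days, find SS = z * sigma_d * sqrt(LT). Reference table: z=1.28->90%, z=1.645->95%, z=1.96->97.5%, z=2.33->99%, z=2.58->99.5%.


From the table, SL = 99.5% corresponds to z = 2.58
sqrt(LT) = sqrt(5.8933) = 2.4276
SS = 2.58 * 31.8022 * 2.4276 = 199.1848

199.1848 units


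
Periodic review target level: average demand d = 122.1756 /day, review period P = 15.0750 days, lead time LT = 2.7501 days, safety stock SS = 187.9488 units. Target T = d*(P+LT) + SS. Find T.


P + LT = 17.8251
d*(P+LT) = 122.1756 * 17.8251 = 2177.7923
T = 2177.7923 + 187.9488 = 2365.7411

2365.7411 units


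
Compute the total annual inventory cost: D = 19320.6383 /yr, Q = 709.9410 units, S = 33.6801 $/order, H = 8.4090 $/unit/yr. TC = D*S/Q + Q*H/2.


Ordering cost = D*S/Q = 916.5847
Holding cost = Q*H/2 = 2984.9469
TC = 916.5847 + 2984.9469 = 3901.5316

3901.5316 $/yr


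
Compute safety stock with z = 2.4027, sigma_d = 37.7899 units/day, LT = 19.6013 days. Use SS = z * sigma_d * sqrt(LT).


sqrt(LT) = sqrt(19.6013) = 4.4273
SS = 2.4027 * 37.7899 * 4.4273 = 401.9923

401.9923 units


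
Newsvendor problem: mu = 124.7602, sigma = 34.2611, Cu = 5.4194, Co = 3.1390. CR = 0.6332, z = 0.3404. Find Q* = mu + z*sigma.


CR = Cu/(Cu+Co) = 5.4194/(5.4194+3.1390) = 0.6332
z = 0.3404
Q* = 124.7602 + 0.3404 * 34.2611 = 136.4227

136.4227 units


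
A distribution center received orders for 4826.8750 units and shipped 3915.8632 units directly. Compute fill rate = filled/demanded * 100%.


FR = 3915.8632 / 4826.8750 * 100 = 81.1263

81.1263%


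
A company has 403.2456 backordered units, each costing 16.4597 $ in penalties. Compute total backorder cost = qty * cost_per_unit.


Total = 403.2456 * 16.4597 = 6637.3016

6637.3016 $


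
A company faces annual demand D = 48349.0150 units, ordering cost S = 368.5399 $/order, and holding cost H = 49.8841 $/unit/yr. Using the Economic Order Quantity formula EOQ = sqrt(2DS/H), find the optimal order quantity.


2*D*S = 2 * 48349.0150 * 368.5399 = 35637082.3064
2*D*S/H = 714397.6198
EOQ = sqrt(714397.6198) = 845.2205

845.2205 units


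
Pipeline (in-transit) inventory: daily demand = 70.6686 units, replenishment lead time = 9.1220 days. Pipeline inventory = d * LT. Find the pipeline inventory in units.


Pipeline = 70.6686 * 9.1220 = 644.6390

644.6390 units
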